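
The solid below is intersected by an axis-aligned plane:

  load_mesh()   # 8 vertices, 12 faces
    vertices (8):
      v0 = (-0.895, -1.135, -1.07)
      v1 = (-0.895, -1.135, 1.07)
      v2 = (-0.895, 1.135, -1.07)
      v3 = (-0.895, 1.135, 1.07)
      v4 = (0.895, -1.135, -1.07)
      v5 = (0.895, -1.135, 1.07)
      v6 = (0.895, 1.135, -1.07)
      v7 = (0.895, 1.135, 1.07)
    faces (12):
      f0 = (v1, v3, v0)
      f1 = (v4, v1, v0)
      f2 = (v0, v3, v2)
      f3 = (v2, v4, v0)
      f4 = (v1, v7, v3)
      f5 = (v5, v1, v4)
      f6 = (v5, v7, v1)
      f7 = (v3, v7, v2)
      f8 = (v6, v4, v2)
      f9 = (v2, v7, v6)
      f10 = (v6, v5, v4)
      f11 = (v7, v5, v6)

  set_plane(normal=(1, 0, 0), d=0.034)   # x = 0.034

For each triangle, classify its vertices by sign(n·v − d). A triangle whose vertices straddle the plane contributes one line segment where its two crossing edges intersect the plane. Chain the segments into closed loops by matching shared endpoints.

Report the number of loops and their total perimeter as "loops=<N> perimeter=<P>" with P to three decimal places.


Straddling triangles (8 of 12):
  (v4,v1,v0) [+--] → (0.034, -1.135, -0.040648)–(0.034, -1.135, -1.07)  len=1.0294
  (v2,v4,v0) [-+-] → (0.034, -0.0431173, -1.07)–(0.034, -1.135, -1.07)  len=1.0919
  (v1,v7,v3) [-+-] → (0.034, 0.0431173, 1.07)–(0.034, 1.135, 1.07)  len=1.0919
  (v5,v1,v4) [+-+] → (0.034, -1.135, 1.07)–(0.034, -1.135, -0.040648)  len=1.1106
  (v5,v7,v1) [++-] → (0.034, 0.0431173, 1.07)–(0.034, -1.135, 1.07)  len=1.1781
  (v3,v7,v2) [-+-] → (0.034, 1.135, 1.07)–(0.034, 1.135, 0.040648)  len=1.0294
  (v6,v4,v2) [++-] → (0.034, -0.0431173, -1.07)–(0.034, 1.135, -1.07)  len=1.1781
  (v2,v7,v6) [-++] → (0.034, 1.135, 0.040648)–(0.034, 1.135, -1.07)  len=1.1106

Chained into 1 loop(s):
  loop 1: 8 segments, perimeter = 8.8200
Total perimeter = 8.820

loops=1 perimeter=8.820


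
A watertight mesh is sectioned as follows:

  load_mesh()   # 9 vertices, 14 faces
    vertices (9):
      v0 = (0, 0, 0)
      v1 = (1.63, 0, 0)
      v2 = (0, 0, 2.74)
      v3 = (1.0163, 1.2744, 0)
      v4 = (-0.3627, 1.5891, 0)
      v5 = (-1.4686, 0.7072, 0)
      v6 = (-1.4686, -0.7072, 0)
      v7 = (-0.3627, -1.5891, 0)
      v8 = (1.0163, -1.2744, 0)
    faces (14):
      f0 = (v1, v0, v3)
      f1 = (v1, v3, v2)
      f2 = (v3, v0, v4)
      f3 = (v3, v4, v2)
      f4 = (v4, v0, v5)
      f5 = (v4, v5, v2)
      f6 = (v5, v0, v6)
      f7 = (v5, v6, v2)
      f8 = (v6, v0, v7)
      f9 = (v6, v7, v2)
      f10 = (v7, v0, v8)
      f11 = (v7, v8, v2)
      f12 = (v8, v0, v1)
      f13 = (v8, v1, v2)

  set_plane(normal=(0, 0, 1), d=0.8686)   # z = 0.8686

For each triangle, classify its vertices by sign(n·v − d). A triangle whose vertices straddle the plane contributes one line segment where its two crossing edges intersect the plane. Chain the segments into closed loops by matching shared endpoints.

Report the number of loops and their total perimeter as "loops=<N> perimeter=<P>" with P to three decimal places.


Straddling triangles (7 of 14):
  (v1,v3,v2) [--+] → (0.694125, 0.870406, 0.8686)–(1.11328, 0, 0.8686)  len=0.9661
  (v3,v4,v2) [--+] → (-0.247721, 1.08534, 0.8686)–(0.694125, 0.870406, 0.8686)  len=0.9661
  (v4,v5,v2) [--+] → (-1.00304, 0.483012, 0.8686)–(-0.247721, 1.08534, 0.8686)  len=0.9661
  (v5,v6,v2) [--+] → (-1.00304, -0.483012, 0.8686)–(-1.00304, 0.483012, 0.8686)  len=0.9660
  (v6,v7,v2) [--+] → (-0.247721, -1.08534, 0.8686)–(-1.00304, -0.483012, 0.8686)  len=0.9661
  (v7,v8,v2) [--+] → (0.694125, -0.870406, 0.8686)–(-0.247721, -1.08534, 0.8686)  len=0.9661
  (v8,v1,v2) [--+] → (1.11328, 0, 0.8686)–(0.694125, -0.870406, 0.8686)  len=0.9661

Chained into 1 loop(s):
  loop 1: 7 segments, perimeter = 6.7625
Total perimeter = 6.762

loops=1 perimeter=6.762


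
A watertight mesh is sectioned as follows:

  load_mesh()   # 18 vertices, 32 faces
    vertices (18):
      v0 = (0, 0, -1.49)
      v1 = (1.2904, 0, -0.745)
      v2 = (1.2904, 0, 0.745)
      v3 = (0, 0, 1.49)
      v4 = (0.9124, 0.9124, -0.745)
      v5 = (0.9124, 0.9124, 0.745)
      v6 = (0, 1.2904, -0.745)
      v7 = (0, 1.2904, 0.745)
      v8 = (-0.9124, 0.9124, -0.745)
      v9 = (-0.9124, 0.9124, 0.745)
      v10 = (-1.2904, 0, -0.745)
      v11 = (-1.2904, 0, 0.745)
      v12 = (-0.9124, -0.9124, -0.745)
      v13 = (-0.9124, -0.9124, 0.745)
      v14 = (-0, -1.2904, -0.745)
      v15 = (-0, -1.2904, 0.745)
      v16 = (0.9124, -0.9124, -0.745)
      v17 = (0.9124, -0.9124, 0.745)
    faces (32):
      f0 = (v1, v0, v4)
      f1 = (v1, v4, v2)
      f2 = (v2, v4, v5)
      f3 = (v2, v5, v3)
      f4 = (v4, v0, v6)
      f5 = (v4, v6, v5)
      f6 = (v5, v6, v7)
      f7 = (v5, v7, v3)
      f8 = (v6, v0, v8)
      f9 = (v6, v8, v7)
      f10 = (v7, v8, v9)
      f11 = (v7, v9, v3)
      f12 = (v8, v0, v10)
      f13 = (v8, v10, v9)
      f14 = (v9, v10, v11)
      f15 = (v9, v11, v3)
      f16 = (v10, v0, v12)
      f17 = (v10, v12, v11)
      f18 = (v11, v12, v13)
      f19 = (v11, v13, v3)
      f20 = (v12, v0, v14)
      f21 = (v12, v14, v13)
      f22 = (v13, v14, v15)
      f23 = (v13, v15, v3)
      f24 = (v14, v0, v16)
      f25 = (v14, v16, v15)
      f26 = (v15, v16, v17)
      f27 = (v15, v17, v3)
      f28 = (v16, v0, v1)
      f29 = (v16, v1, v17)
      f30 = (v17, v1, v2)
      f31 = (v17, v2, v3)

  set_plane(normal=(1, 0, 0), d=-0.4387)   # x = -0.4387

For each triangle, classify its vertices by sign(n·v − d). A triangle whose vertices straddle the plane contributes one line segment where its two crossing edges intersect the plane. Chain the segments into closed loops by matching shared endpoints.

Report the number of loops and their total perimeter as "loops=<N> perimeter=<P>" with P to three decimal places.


loops=1 perimeter=7.879

Straddling triangles (12 of 32):
  (v6,v0,v8) [++-] → (-0.4387, 0.4387, -1.13179)–(-0.4387, 1.10865, -0.745)  len=0.7736
  (v6,v8,v7) [+-+] → (-0.4387, 1.10865, -0.745)–(-0.4387, 1.10865, 0.0285785)  len=0.7736
  (v7,v8,v9) [+--] → (-0.4387, 1.10865, 0.0285785)–(-0.4387, 1.10865, 0.745)  len=0.7164
  (v7,v9,v3) [+-+] → (-0.4387, 1.10865, 0.745)–(-0.4387, 0.4387, 1.13179)  len=0.7736
  (v8,v0,v10) [-+-] → (-0.4387, 0.4387, -1.13179)–(-0.4387, 0, -1.23672)  len=0.4511
  (v9,v11,v3) [--+] → (-0.4387, 0, 1.23672)–(-0.4387, 0.4387, 1.13179)  len=0.4511
  (v10,v0,v12) [-+-] → (-0.4387, 0, -1.23672)–(-0.4387, -0.4387, -1.13179)  len=0.4511
  (v11,v13,v3) [--+] → (-0.4387, -0.4387, 1.13179)–(-0.4387, 0, 1.23672)  len=0.4511
  (v12,v0,v14) [-++] → (-0.4387, -0.4387, -1.13179)–(-0.4387, -1.10865, -0.745)  len=0.7736
  (v12,v14,v13) [-+-] → (-0.4387, -1.10865, -0.745)–(-0.4387, -1.10865, -0.0285785)  len=0.7164
  (v13,v14,v15) [-++] → (-0.4387, -1.10865, -0.0285785)–(-0.4387, -1.10865, 0.745)  len=0.7736
  (v13,v15,v3) [-++] → (-0.4387, -1.10865, 0.745)–(-0.4387, -0.4387, 1.13179)  len=0.7736

Chained into 1 loop(s):
  loop 1: 12 segments, perimeter = 7.8787
Total perimeter = 7.879


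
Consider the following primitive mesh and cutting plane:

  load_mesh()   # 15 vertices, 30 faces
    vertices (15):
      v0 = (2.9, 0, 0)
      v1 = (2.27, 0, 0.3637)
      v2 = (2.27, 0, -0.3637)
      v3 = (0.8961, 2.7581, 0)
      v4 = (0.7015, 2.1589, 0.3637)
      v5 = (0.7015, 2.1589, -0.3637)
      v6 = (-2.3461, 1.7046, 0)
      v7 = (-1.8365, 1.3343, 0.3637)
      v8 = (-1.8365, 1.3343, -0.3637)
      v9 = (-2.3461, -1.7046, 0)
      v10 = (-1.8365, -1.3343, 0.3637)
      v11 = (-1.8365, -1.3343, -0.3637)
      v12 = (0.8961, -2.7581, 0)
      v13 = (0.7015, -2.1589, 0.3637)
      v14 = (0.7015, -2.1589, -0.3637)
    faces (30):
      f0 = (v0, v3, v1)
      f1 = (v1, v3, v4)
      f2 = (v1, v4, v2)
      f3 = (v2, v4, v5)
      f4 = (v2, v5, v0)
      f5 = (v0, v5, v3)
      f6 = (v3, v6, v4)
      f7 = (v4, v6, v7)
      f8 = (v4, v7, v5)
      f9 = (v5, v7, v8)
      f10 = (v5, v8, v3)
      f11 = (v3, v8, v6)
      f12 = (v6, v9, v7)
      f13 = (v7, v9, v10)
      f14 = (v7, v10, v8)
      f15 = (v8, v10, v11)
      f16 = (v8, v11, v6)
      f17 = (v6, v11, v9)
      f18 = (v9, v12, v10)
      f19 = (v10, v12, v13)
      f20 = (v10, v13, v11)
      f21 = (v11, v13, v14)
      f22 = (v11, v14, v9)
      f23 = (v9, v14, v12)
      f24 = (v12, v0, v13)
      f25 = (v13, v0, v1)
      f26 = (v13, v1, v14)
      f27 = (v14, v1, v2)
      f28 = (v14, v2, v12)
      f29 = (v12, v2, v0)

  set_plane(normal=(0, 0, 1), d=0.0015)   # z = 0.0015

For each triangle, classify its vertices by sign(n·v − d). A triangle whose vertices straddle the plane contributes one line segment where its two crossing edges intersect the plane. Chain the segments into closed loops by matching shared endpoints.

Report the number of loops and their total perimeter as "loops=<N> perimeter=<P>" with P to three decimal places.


loops=2 perimeter=30.373

Straddling triangles (20 of 30):
  (v0,v3,v1) [--+] → (0.901766, 2.74672, 0.0015)–(2.8974, 0, 0.0015)  len=3.3952
  (v1,v3,v4) [+-+] → (0.901766, 2.74672, 0.0015)–(0.895297, 2.75563, 0.0015)  len=0.0110
  (v1,v4,v2) [++-] → (1.48252, 1.0839, 0.0015)–(2.27, 0, 0.0015)  len=1.3398
  (v2,v4,v5) [-+-] → (1.48252, 1.0839, 0.0015)–(0.7015, 2.1589, 0.0015)  len=1.3288
  (v3,v6,v4) [--+] → (-2.33353, 1.70647, 0.0015)–(0.895297, 2.75563, 0.0015)  len=3.3950
  (v4,v6,v7) [+-+] → (-2.33353, 1.70647, 0.0015)–(-2.344, 1.70307, 0.0015)  len=0.0110
  (v4,v7,v5) [++-] → (-0.572734, 1.7449, 0.0015)–(0.7015, 2.1589, 0.0015)  len=1.3398
  (v5,v7,v8) [-+-] → (-0.572734, 1.7449, 0.0015)–(-1.8365, 1.3343, 0.0015)  len=1.3288
  (v6,v9,v7) [--+] → (-2.344, -1.69207, 0.0015)–(-2.344, 1.70307, 0.0015)  len=3.3951
  (v7,v9,v10) [+-+] → (-2.344, -1.69207, 0.0015)–(-2.344, -1.70307, 0.0015)  len=0.0110
  (v7,v10,v8) [++-] → (-1.8365, -0.00550302, 0.0015)–(-1.8365, 1.3343, 0.0015)  len=1.3398
  (v8,v10,v11) [-+-] → (-1.8365, -0.00550302, 0.0015)–(-1.8365, -1.3343, 0.0015)  len=1.3288
  (v9,v12,v10) [--+] → (0.88483, -2.75223, 0.0015)–(-2.344, -1.70307, 0.0015)  len=3.3950
  (v10,v12,v13) [+-+] → (0.88483, -2.75223, 0.0015)–(0.895297, -2.75563, 0.0015)  len=0.0110
  (v10,v13,v11) [++-] → (-0.562266, -1.7483, 0.0015)–(-1.8365, -1.3343, 0.0015)  len=1.3398
  (v11,v13,v14) [-+-] → (-0.562266, -1.7483, 0.0015)–(0.7015, -2.1589, 0.0015)  len=1.3288
  (v12,v0,v13) [--+] → (2.89093, -0.0089039, 0.0015)–(0.895297, -2.75563, 0.0015)  len=3.3952
  (v13,v0,v1) [+-+] → (2.89093, -0.0089039, 0.0015)–(2.8974, 0, 0.0015)  len=0.0110
  (v13,v1,v14) [++-] → (1.48898, -1.075, 0.0015)–(0.7015, -2.1589, 0.0015)  len=1.3398
  (v14,v1,v2) [-+-] → (1.48898, -1.075, 0.0015)–(2.27, 0, 0.0015)  len=1.3288

Chained into 2 loop(s):
  loop 1: 10 segments, perimeter = 17.0305
  loop 2: 10 segments, perimeter = 13.3428
Total perimeter = 30.373


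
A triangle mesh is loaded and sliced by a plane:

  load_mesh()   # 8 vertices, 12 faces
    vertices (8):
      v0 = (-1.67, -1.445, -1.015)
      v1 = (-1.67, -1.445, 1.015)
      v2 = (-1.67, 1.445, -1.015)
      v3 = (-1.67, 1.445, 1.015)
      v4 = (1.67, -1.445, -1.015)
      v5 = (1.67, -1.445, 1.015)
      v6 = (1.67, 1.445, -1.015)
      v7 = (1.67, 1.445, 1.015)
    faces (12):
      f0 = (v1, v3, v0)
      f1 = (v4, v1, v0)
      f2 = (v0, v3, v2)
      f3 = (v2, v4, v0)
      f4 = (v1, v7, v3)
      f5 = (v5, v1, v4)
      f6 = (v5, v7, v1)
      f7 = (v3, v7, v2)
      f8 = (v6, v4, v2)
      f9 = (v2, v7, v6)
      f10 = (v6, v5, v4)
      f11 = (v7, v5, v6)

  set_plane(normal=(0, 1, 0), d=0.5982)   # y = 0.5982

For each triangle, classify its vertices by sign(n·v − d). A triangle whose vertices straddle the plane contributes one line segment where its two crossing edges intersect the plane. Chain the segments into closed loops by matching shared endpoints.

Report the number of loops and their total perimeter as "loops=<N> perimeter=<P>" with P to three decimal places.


Straddling triangles (8 of 12):
  (v1,v3,v0) [-+-] → (-1.67, 0.5982, 1.015)–(-1.67, 0.5982, 0.420189)  len=0.5948
  (v0,v3,v2) [-++] → (-1.67, 0.5982, 0.420189)–(-1.67, 0.5982, -1.015)  len=1.4352
  (v2,v4,v0) [+--] → (-0.691345, 0.5982, -1.015)–(-1.67, 0.5982, -1.015)  len=0.9787
  (v1,v7,v3) [-++] → (0.691345, 0.5982, 1.015)–(-1.67, 0.5982, 1.015)  len=2.3613
  (v5,v7,v1) [-+-] → (1.67, 0.5982, 1.015)–(0.691345, 0.5982, 1.015)  len=0.9787
  (v6,v4,v2) [+-+] → (1.67, 0.5982, -1.015)–(-0.691345, 0.5982, -1.015)  len=2.3613
  (v6,v5,v4) [+--] → (1.67, 0.5982, -0.420189)–(1.67, 0.5982, -1.015)  len=0.5948
  (v7,v5,v6) [+-+] → (1.67, 0.5982, 1.015)–(1.67, 0.5982, -0.420189)  len=1.4352

Chained into 1 loop(s):
  loop 1: 8 segments, perimeter = 10.7400
Total perimeter = 10.740

loops=1 perimeter=10.740


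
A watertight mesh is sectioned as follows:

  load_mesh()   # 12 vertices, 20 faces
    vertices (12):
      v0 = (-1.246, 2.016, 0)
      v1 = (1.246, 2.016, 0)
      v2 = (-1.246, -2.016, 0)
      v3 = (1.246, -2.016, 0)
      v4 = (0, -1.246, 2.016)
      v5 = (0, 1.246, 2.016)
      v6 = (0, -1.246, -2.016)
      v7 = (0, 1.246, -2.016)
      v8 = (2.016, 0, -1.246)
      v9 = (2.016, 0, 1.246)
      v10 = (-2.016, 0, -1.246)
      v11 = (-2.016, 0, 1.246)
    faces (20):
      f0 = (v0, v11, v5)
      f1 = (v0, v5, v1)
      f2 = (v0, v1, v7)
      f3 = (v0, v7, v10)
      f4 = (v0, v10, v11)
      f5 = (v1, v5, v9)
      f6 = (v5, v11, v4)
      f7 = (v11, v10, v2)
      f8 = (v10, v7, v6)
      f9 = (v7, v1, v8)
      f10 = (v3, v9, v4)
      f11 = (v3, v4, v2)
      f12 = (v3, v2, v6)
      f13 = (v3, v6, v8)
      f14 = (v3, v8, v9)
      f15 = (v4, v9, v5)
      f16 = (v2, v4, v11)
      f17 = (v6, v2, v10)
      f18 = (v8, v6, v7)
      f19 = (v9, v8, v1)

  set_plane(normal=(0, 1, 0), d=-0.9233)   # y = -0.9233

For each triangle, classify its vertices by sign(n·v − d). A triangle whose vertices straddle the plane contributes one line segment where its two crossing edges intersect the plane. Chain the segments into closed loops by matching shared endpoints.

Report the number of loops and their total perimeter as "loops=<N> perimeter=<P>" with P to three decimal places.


Straddling triangles (10 of 20):
  (v5,v11,v4) [++-] → (-0.522121, -0.9233, 1.81658)–(0, -0.9233, 2.016)  len=0.5589
  (v11,v10,v2) [++-] → (-1.66335, -0.9233, -0.675349)–(-1.66335, -0.9233, 0.675349)  len=1.3507
  (v10,v7,v6) [++-] → (0, -0.9233, -2.016)–(-0.522121, -0.9233, -1.81658)  len=0.5589
  (v3,v9,v4) [-+-] → (1.66335, -0.9233, 0.675349)–(0.522121, -0.9233, 1.81658)  len=1.6139
  (v3,v6,v8) [--+] → (0.522121, -0.9233, -1.81658)–(1.66335, -0.9233, -0.675349)  len=1.6139
  (v3,v8,v9) [-++] → (1.66335, -0.9233, -0.675349)–(1.66335, -0.9233, 0.675349)  len=1.3507
  (v4,v9,v5) [-++] → (0.522121, -0.9233, 1.81658)–(0, -0.9233, 2.016)  len=0.5589
  (v2,v4,v11) [--+] → (-0.522121, -0.9233, 1.81658)–(-1.66335, -0.9233, 0.675349)  len=1.6139
  (v6,v2,v10) [--+] → (-1.66335, -0.9233, -0.675349)–(-0.522121, -0.9233, -1.81658)  len=1.6139
  (v8,v6,v7) [+-+] → (0.522121, -0.9233, -1.81658)–(0, -0.9233, -2.016)  len=0.5589

Chained into 1 loop(s):
  loop 1: 10 segments, perimeter = 11.3928
Total perimeter = 11.393

loops=1 perimeter=11.393


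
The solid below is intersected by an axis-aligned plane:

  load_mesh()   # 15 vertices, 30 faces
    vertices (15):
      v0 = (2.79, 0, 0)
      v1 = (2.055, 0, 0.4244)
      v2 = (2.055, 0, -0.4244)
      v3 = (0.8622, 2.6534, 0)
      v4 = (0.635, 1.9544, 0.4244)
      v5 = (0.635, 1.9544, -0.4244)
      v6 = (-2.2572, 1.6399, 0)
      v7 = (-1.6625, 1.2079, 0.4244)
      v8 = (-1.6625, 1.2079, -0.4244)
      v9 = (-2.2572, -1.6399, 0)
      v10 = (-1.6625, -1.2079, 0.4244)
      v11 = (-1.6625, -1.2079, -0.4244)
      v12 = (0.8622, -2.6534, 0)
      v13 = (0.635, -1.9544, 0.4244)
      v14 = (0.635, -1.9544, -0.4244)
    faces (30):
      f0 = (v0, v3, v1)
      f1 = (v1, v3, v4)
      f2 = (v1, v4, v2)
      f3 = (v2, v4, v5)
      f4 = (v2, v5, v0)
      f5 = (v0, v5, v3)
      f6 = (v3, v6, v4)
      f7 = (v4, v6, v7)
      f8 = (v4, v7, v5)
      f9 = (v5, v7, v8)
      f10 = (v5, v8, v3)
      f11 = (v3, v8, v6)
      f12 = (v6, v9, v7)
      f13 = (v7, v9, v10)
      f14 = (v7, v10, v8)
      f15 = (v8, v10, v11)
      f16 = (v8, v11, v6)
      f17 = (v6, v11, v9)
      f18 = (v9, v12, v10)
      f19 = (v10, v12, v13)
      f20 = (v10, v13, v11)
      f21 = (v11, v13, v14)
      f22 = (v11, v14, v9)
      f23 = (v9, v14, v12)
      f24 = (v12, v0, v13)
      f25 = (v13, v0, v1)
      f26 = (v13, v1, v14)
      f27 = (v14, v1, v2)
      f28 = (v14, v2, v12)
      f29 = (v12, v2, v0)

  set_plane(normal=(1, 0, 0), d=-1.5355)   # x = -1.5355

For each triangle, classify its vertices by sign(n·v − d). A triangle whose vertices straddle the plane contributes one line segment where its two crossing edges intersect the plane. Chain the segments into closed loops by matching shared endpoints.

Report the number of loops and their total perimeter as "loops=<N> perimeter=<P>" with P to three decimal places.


loops=2 perimeter=4.720

Straddling triangles (12 of 30):
  (v3,v6,v4) [+-+] → (-1.5355, 1.87438, 0)–(-1.5355, 1.71838, 0.105902)  len=0.1886
  (v4,v6,v7) [+--] → (-1.5355, 1.71838, 0.105902)–(-1.5355, 1.24916, 0.4244)  len=0.5671
  (v4,v7,v5) [+-+] → (-1.5355, 1.24916, 0.4244)–(-1.5355, 1.24916, 0.37748)  len=0.0469
  (v5,v7,v8) [+--] → (-1.5355, 1.24916, 0.37748)–(-1.5355, 1.24916, -0.4244)  len=0.8019
  (v5,v8,v3) [+-+] → (-1.5355, 1.24916, -0.4244)–(-1.5355, 1.28061, -0.403051)  len=0.0380
  (v3,v8,v6) [+--] → (-1.5355, 1.28061, -0.403051)–(-1.5355, 1.87438, 0)  len=0.7176
  (v9,v12,v10) [-+-] → (-1.5355, -1.87438, 0)–(-1.5355, -1.28061, 0.403051)  len=0.7176
  (v10,v12,v13) [-++] → (-1.5355, -1.28061, 0.403051)–(-1.5355, -1.24916, 0.4244)  len=0.0380
  (v10,v13,v11) [-+-] → (-1.5355, -1.24916, 0.4244)–(-1.5355, -1.24916, -0.37748)  len=0.8019
  (v11,v13,v14) [-++] → (-1.5355, -1.24916, -0.37748)–(-1.5355, -1.24916, -0.4244)  len=0.0469
  (v11,v14,v9) [-+-] → (-1.5355, -1.24916, -0.4244)–(-1.5355, -1.71838, -0.105902)  len=0.5671
  (v9,v14,v12) [-++] → (-1.5355, -1.71838, -0.105902)–(-1.5355, -1.87438, 0)  len=0.1886

Chained into 2 loop(s):
  loop 1: 6 segments, perimeter = 2.3601
  loop 2: 6 segments, perimeter = 2.3601
Total perimeter = 4.720


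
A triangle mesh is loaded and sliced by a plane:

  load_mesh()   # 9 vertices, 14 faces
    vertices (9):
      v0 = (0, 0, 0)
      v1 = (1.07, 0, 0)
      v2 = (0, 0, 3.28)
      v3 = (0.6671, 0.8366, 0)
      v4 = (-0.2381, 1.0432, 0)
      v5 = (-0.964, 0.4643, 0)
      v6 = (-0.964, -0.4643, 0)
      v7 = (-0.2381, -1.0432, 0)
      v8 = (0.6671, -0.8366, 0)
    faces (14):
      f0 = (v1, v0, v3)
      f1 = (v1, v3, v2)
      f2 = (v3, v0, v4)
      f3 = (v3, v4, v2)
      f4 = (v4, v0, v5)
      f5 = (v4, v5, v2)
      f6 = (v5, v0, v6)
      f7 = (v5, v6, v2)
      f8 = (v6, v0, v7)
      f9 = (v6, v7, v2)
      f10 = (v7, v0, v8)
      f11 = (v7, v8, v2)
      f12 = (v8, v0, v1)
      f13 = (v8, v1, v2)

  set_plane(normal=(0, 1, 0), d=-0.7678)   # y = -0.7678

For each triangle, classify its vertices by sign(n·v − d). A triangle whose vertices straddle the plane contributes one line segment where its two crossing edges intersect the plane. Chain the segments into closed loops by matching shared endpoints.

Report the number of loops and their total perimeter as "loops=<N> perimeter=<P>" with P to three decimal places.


Straddling triangles (6 of 14):
  (v6,v0,v7) [++-] → (-0.175243, -0.7678, 0)–(-0.583432, -0.7678, 0)  len=0.4082
  (v6,v7,v2) [+-+] → (-0.583432, -0.7678, 0)–(-0.175243, -0.7678, 0.865905)  len=0.9573
  (v7,v0,v8) [-+-] → (-0.175243, -0.7678, 0)–(0.612239, -0.7678, 0)  len=0.7875
  (v7,v8,v2) [--+] → (0.612239, -0.7678, 0.269739)–(-0.175243, -0.7678, 0.865905)  len=0.9877
  (v8,v0,v1) [-++] → (0.612239, -0.7678, 0)–(0.700234, -0.7678, 0)  len=0.0880
  (v8,v1,v2) [-++] → (0.700234, -0.7678, 0)–(0.612239, -0.7678, 0.269739)  len=0.2837

Chained into 1 loop(s):
  loop 1: 6 segments, perimeter = 3.5124
Total perimeter = 3.512

loops=1 perimeter=3.512


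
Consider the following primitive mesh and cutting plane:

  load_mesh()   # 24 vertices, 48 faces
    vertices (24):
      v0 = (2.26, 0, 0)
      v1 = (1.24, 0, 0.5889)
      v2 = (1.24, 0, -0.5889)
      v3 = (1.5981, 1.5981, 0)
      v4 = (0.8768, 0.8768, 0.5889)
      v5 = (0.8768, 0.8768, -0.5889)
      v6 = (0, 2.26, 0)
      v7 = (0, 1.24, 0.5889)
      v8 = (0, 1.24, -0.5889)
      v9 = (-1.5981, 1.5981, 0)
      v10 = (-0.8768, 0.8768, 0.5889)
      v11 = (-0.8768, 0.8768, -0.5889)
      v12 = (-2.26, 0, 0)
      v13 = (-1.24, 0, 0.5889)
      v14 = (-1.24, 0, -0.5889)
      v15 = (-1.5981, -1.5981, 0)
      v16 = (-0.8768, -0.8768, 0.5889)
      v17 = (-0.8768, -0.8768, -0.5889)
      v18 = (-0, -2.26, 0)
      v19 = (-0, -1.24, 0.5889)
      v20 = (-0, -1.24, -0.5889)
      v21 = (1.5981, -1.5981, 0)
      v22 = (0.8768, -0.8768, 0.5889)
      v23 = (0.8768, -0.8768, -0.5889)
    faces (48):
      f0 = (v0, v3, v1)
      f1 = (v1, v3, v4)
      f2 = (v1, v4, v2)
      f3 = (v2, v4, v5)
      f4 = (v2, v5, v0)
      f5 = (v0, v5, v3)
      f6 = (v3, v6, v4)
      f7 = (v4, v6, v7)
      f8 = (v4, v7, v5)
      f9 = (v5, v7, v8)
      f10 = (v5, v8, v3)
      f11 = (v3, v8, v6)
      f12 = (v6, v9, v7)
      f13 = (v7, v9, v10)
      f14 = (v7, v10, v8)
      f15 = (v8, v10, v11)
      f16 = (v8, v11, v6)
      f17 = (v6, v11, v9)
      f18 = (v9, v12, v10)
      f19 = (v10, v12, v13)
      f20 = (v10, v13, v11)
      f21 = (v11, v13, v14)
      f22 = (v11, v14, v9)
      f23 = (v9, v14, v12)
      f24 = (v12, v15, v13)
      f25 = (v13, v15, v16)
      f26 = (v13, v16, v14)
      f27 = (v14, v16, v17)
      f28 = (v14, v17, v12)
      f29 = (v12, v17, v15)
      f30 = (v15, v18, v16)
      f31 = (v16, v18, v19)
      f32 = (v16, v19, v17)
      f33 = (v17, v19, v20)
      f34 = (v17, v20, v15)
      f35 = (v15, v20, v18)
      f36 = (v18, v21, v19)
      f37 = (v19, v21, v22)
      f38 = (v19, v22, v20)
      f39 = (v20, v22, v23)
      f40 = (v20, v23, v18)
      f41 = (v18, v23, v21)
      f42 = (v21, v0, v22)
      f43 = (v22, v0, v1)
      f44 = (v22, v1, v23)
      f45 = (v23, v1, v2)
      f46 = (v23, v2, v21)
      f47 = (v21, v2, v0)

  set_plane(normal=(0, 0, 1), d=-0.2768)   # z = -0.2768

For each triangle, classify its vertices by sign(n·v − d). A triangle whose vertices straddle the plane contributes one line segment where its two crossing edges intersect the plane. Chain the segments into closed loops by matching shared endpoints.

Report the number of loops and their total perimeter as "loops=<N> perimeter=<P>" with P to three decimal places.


loops=2 perimeter=18.495

Straddling triangles (32 of 48):
  (v1,v4,v2) [++-] → (1.14376, 0.232339, -0.2768)–(1.24, 0, -0.2768)  len=0.2515
  (v2,v4,v5) [-+-] → (1.14376, 0.232339, -0.2768)–(0.8768, 0.8768, -0.2768)  len=0.6976
  (v2,v5,v0) [--+] → (1.60986, 0.412121, -0.2768)–(1.78057, 0, -0.2768)  len=0.4461
  (v0,v5,v3) [+-+] → (1.60986, 0.412121, -0.2768)–(1.25907, 1.25907, -0.2768)  len=0.9167
  (v4,v7,v5) [++-] → (0.644461, 0.973043, -0.2768)–(0.8768, 0.8768, -0.2768)  len=0.2515
  (v5,v7,v8) [-+-] → (0.644461, 0.973043, -0.2768)–(0, 1.24, -0.2768)  len=0.6976
  (v5,v8,v3) [--+] → (0.846947, 1.42978, -0.2768)–(1.25907, 1.25907, -0.2768)  len=0.4461
  (v3,v8,v6) [+-+] → (0.846947, 1.42978, -0.2768)–(0, 1.78057, -0.2768)  len=0.9167
  (v7,v10,v8) [++-] → (-0.232339, 1.14376, -0.2768)–(0, 1.24, -0.2768)  len=0.2515
  (v8,v10,v11) [-+-] → (-0.232339, 1.14376, -0.2768)–(-0.8768, 0.8768, -0.2768)  len=0.6976
  (v8,v11,v6) [--+] → (-0.412121, 1.60986, -0.2768)–(0, 1.78057, -0.2768)  len=0.4461
  (v6,v11,v9) [+-+] → (-0.412121, 1.60986, -0.2768)–(-1.25907, 1.25907, -0.2768)  len=0.9167
  (v10,v13,v11) [++-] → (-0.973043, 0.644461, -0.2768)–(-0.8768, 0.8768, -0.2768)  len=0.2515
  (v11,v13,v14) [-+-] → (-0.973043, 0.644461, -0.2768)–(-1.24, 0, -0.2768)  len=0.6976
  (v11,v14,v9) [--+] → (-1.42978, 0.846947, -0.2768)–(-1.25907, 1.25907, -0.2768)  len=0.4461
  (v9,v14,v12) [+-+] → (-1.42978, 0.846947, -0.2768)–(-1.78057, 0, -0.2768)  len=0.9167
  (v13,v16,v14) [++-] → (-1.14376, -0.232339, -0.2768)–(-1.24, 0, -0.2768)  len=0.2515
  (v14,v16,v17) [-+-] → (-1.14376, -0.232339, -0.2768)–(-0.8768, -0.8768, -0.2768)  len=0.6976
  (v14,v17,v12) [--+] → (-1.60986, -0.412121, -0.2768)–(-1.78057, 0, -0.2768)  len=0.4461
  (v12,v17,v15) [+-+] → (-1.60986, -0.412121, -0.2768)–(-1.25907, -1.25907, -0.2768)  len=0.9167
  (v16,v19,v17) [++-] → (-0.644461, -0.973043, -0.2768)–(-0.8768, -0.8768, -0.2768)  len=0.2515
  (v17,v19,v20) [-+-] → (-0.644461, -0.973043, -0.2768)–(0, -1.24, -0.2768)  len=0.6976
  (v17,v20,v15) [--+] → (-0.846947, -1.42978, -0.2768)–(-1.25907, -1.25907, -0.2768)  len=0.4461
  (v15,v20,v18) [+-+] → (-0.846947, -1.42978, -0.2768)–(0, -1.78057, -0.2768)  len=0.9167
  (v19,v22,v20) [++-] → (0.232339, -1.14376, -0.2768)–(0, -1.24, -0.2768)  len=0.2515
  (v20,v22,v23) [-+-] → (0.232339, -1.14376, -0.2768)–(0.8768, -0.8768, -0.2768)  len=0.6976
  (v20,v23,v18) [--+] → (0.412121, -1.60986, -0.2768)–(0, -1.78057, -0.2768)  len=0.4461
  (v18,v23,v21) [+-+] → (0.412121, -1.60986, -0.2768)–(1.25907, -1.25907, -0.2768)  len=0.9167
  (v22,v1,v23) [++-] → (0.973043, -0.644461, -0.2768)–(0.8768, -0.8768, -0.2768)  len=0.2515
  (v23,v1,v2) [-+-] → (0.973043, -0.644461, -0.2768)–(1.24, 0, -0.2768)  len=0.6976
  (v23,v2,v21) [--+] → (1.42978, -0.846947, -0.2768)–(1.25907, -1.25907, -0.2768)  len=0.4461
  (v21,v2,v0) [+-+] → (1.42978, -0.846947, -0.2768)–(1.78057, 0, -0.2768)  len=0.9167

Chained into 2 loop(s):
  loop 1: 16 segments, perimeter = 7.5924
  loop 2: 16 segments, perimeter = 10.9024
Total perimeter = 18.495


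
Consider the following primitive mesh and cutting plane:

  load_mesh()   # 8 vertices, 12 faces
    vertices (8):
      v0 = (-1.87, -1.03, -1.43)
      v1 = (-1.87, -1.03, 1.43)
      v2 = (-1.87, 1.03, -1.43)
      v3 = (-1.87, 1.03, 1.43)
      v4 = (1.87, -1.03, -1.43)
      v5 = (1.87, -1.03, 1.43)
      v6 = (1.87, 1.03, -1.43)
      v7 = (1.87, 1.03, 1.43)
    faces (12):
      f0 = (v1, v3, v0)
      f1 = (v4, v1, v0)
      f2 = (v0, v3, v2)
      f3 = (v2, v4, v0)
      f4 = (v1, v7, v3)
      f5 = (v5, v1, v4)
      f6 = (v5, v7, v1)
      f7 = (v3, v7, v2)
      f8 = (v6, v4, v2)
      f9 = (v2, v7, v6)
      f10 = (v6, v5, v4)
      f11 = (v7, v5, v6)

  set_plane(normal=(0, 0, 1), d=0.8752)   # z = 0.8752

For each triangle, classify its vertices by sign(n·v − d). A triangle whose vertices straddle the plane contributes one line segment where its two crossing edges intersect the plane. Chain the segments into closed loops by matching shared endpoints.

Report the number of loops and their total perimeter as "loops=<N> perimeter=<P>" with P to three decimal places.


loops=1 perimeter=11.600

Straddling triangles (8 of 12):
  (v1,v3,v0) [++-] → (-1.87, 0.630389, 0.8752)–(-1.87, -1.03, 0.8752)  len=1.6604
  (v4,v1,v0) [-+-] → (-1.14449, -1.03, 0.8752)–(-1.87, -1.03, 0.8752)  len=0.7255
  (v0,v3,v2) [-+-] → (-1.87, 0.630389, 0.8752)–(-1.87, 1.03, 0.8752)  len=0.3996
  (v5,v1,v4) [++-] → (-1.14449, -1.03, 0.8752)–(1.87, -1.03, 0.8752)  len=3.0145
  (v3,v7,v2) [++-] → (1.14449, 1.03, 0.8752)–(-1.87, 1.03, 0.8752)  len=3.0145
  (v2,v7,v6) [-+-] → (1.14449, 1.03, 0.8752)–(1.87, 1.03, 0.8752)  len=0.7255
  (v6,v5,v4) [-+-] → (1.87, -0.630389, 0.8752)–(1.87, -1.03, 0.8752)  len=0.3996
  (v7,v5,v6) [++-] → (1.87, -0.630389, 0.8752)–(1.87, 1.03, 0.8752)  len=1.6604

Chained into 1 loop(s):
  loop 1: 8 segments, perimeter = 11.6000
Total perimeter = 11.600


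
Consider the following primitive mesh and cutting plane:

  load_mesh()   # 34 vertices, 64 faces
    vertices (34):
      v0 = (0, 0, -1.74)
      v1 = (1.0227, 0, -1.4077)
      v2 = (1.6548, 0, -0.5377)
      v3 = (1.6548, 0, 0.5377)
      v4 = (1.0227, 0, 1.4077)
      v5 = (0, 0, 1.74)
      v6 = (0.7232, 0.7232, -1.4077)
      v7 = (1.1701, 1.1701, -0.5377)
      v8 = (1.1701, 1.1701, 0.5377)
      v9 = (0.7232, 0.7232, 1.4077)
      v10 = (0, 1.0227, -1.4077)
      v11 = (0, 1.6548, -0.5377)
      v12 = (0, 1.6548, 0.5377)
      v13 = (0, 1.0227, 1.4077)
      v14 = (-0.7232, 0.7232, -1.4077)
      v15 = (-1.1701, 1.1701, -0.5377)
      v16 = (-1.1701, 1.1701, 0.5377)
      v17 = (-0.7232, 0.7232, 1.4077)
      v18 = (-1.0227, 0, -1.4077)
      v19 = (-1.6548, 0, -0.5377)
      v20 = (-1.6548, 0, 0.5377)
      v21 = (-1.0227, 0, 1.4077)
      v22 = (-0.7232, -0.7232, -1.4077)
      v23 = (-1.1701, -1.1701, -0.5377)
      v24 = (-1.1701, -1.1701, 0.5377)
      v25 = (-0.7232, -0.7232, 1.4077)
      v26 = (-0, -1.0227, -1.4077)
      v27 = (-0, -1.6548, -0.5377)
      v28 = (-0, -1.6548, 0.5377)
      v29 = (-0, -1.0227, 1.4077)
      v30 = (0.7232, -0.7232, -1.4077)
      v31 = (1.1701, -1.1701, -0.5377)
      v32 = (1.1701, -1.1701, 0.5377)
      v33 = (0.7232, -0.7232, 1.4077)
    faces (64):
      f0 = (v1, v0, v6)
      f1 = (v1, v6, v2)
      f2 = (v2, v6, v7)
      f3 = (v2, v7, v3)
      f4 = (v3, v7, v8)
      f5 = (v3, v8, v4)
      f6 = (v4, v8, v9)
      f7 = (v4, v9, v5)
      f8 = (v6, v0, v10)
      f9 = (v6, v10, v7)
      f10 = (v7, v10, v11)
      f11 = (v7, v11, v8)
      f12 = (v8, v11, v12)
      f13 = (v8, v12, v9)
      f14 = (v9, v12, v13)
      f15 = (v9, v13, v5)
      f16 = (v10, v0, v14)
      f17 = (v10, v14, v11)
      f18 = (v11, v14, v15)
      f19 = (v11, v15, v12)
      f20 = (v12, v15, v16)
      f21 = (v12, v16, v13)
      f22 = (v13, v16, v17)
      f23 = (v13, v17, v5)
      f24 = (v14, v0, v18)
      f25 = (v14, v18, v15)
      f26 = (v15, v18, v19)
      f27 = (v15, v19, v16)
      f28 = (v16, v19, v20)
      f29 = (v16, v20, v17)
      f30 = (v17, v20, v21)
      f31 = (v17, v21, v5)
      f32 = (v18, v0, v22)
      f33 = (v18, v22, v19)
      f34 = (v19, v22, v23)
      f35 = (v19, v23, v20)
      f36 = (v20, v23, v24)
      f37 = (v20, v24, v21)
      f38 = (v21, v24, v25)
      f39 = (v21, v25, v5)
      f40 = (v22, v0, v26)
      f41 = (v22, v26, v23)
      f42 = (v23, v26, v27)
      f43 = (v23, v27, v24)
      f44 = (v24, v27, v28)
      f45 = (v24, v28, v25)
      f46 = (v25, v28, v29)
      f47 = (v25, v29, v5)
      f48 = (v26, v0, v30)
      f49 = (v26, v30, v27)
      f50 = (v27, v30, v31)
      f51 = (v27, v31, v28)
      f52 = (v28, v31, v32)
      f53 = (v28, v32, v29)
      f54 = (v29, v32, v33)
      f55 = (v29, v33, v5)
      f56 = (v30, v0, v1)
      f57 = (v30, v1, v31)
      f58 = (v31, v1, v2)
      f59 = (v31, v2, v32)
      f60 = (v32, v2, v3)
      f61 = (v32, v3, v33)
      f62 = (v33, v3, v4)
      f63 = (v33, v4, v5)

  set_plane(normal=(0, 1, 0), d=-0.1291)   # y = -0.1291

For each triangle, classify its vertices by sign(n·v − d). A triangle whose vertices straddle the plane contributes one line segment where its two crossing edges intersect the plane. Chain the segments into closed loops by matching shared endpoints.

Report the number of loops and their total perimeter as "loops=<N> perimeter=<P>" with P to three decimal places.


Straddling triangles (20 of 64):
  (v18,v0,v22) [++-] → (-0.1291, -0.1291, -1.68068)–(-0.969236, -0.1291, -1.4077)  len=0.8834
  (v18,v22,v19) [+-+] → (-0.969236, -0.1291, -1.4077)–(-1.4885, -0.1291, -0.693006)  len=0.8834
  (v19,v22,v23) [+--] → (-1.4885, -0.1291, -0.693006)–(-1.60132, -0.1291, -0.5377)  len=0.1920
  (v19,v23,v20) [+-+] → (-1.60132, -0.1291, -0.5377)–(-1.60132, -0.1291, 0.419048)  len=0.9567
  (v20,v23,v24) [+--] → (-1.60132, -0.1291, 0.419048)–(-1.60132, -0.1291, 0.5377)  len=0.1187
  (v20,v24,v21) [+-+] → (-1.60132, -0.1291, 0.5377)–(-1.03896, -0.1291, 1.31171)  len=0.9567
  (v21,v24,v25) [+--] → (-1.03896, -0.1291, 1.31171)–(-0.969236, -0.1291, 1.4077)  len=0.1186
  (v21,v25,v5) [+-+] → (-0.969236, -0.1291, 1.4077)–(-0.1291, -0.1291, 1.68068)  len=0.8834
  (v22,v0,v26) [-+-] → (-0.1291, -0.1291, -1.68068)–(0, -0.1291, -1.69805)  len=0.1303
  (v25,v29,v5) [--+] → (0, -0.1291, 1.69805)–(-0.1291, -0.1291, 1.68068)  len=0.1303
  (v26,v0,v30) [-+-] → (0, -0.1291, -1.69805)–(0.1291, -0.1291, -1.68068)  len=0.1303
  (v29,v33,v5) [--+] → (0.1291, -0.1291, 1.68068)–(0, -0.1291, 1.69805)  len=0.1303
  (v30,v0,v1) [-++] → (0.1291, -0.1291, -1.68068)–(0.969236, -0.1291, -1.4077)  len=0.8834
  (v30,v1,v31) [-+-] → (0.969236, -0.1291, -1.4077)–(1.03896, -0.1291, -1.31171)  len=0.1186
  (v31,v1,v2) [-++] → (1.03896, -0.1291, -1.31171)–(1.60132, -0.1291, -0.5377)  len=0.9567
  (v31,v2,v32) [-+-] → (1.60132, -0.1291, -0.5377)–(1.60132, -0.1291, -0.419048)  len=0.1187
  (v32,v2,v3) [-++] → (1.60132, -0.1291, -0.419048)–(1.60132, -0.1291, 0.5377)  len=0.9567
  (v32,v3,v33) [-+-] → (1.60132, -0.1291, 0.5377)–(1.4885, -0.1291, 0.693006)  len=0.1920
  (v33,v3,v4) [-++] → (1.4885, -0.1291, 0.693006)–(0.969236, -0.1291, 1.4077)  len=0.8834
  (v33,v4,v5) [-++] → (0.969236, -0.1291, 1.4077)–(0.1291, -0.1291, 1.68068)  len=0.8834

Chained into 1 loop(s):
  loop 1: 20 segments, perimeter = 10.5068
Total perimeter = 10.507

loops=1 perimeter=10.507


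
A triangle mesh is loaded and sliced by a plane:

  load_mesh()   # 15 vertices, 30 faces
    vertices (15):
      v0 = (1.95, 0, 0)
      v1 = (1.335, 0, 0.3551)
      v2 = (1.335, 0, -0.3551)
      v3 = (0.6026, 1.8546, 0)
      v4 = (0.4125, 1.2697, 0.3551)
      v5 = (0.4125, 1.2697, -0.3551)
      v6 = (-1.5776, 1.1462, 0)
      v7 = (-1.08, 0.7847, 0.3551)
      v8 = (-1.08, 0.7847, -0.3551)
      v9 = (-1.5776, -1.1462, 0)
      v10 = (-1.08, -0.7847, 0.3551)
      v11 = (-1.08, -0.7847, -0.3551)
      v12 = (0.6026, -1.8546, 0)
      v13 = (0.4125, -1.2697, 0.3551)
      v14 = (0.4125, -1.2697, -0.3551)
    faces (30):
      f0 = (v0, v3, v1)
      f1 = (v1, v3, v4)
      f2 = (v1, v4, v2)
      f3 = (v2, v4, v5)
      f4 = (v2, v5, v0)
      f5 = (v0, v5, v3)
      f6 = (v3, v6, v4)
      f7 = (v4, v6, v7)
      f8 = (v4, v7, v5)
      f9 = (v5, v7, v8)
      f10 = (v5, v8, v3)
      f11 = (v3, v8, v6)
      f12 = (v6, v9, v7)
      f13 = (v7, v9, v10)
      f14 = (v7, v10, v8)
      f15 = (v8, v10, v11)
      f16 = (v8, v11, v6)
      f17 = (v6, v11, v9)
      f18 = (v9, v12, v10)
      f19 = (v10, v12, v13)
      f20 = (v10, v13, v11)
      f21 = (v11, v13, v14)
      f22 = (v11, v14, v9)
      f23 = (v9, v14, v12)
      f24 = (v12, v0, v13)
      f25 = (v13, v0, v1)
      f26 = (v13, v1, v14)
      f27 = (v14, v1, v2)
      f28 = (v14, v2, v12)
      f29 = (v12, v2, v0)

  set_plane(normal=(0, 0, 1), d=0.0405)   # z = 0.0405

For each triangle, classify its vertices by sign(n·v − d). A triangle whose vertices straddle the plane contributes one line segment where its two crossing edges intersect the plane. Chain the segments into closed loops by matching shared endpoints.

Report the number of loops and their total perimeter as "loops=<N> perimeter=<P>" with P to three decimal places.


Straddling triangles (20 of 30):
  (v0,v3,v1) [--+] → (0.686132, 1.64308, 0.0405)–(1.87986, 0, 0.0405)  len=2.0309
  (v1,v3,v4) [+-+] → (0.686132, 1.64308, 0.0405)–(0.580919, 1.78789, 0.0405)  len=0.1790
  (v1,v4,v2) [++-] → (0.821143, 0.707256, 0.0405)–(1.335, 0, 0.0405)  len=0.8742
  (v2,v4,v5) [-+-] → (0.821143, 0.707256, 0.0405)–(0.4125, 1.2697, 0.0405)  len=0.6952
  (v3,v6,v4) [--+] → (-1.35062, 1.16029, 0.0405)–(0.580919, 1.78789, 0.0405)  len=2.0309
  (v4,v6,v7) [+-+] → (-1.35062, 1.16029, 0.0405)–(-1.52085, 1.10497, 0.0405)  len=0.1790
  (v4,v7,v5) [++-] → (-0.418862, 0.999542, 0.0405)–(0.4125, 1.2697, 0.0405)  len=0.8742
  (v5,v7,v8) [-+-] → (-0.418862, 0.999542, 0.0405)–(-1.08, 0.7847, 0.0405)  len=0.6952
  (v6,v9,v7) [--+] → (-1.52085, -0.925976, 0.0405)–(-1.52085, 1.10497, 0.0405)  len=2.0309
  (v7,v9,v10) [+-+] → (-1.52085, -0.925976, 0.0405)–(-1.52085, -1.10497, 0.0405)  len=0.1790
  (v7,v10,v8) [++-] → (-1.08, -0.0894969, 0.0405)–(-1.08, 0.7847, 0.0405)  len=0.8742
  (v8,v10,v11) [-+-] → (-1.08, -0.0894969, 0.0405)–(-1.08, -0.7847, 0.0405)  len=0.6952
  (v9,v12,v10) [--+] → (0.410695, -1.73258, 0.0405)–(-1.52085, -1.10497, 0.0405)  len=2.0309
  (v10,v12,v13) [+-+] → (0.410695, -1.73258, 0.0405)–(0.580919, -1.78789, 0.0405)  len=0.1790
  (v10,v13,v11) [++-] → (-0.248638, -1.05486, 0.0405)–(-1.08, -0.7847, 0.0405)  len=0.8742
  (v11,v13,v14) [-+-] → (-0.248638, -1.05486, 0.0405)–(0.4125, -1.2697, 0.0405)  len=0.6952
  (v12,v0,v13) [--+] → (1.77464, -0.144812, 0.0405)–(0.580919, -1.78789, 0.0405)  len=2.0309
  (v13,v0,v1) [+-+] → (1.77464, -0.144812, 0.0405)–(1.87986, 0, 0.0405)  len=0.1790
  (v13,v1,v14) [++-] → (0.926357, -0.562444, 0.0405)–(0.4125, -1.2697, 0.0405)  len=0.8742
  (v14,v1,v2) [-+-] → (0.926357, -0.562444, 0.0405)–(1.335, 0, 0.0405)  len=0.6952

Chained into 2 loop(s):
  loop 1: 10 segments, perimeter = 11.0497
  loop 2: 10 segments, perimeter = 7.8469
Total perimeter = 18.897

loops=2 perimeter=18.897


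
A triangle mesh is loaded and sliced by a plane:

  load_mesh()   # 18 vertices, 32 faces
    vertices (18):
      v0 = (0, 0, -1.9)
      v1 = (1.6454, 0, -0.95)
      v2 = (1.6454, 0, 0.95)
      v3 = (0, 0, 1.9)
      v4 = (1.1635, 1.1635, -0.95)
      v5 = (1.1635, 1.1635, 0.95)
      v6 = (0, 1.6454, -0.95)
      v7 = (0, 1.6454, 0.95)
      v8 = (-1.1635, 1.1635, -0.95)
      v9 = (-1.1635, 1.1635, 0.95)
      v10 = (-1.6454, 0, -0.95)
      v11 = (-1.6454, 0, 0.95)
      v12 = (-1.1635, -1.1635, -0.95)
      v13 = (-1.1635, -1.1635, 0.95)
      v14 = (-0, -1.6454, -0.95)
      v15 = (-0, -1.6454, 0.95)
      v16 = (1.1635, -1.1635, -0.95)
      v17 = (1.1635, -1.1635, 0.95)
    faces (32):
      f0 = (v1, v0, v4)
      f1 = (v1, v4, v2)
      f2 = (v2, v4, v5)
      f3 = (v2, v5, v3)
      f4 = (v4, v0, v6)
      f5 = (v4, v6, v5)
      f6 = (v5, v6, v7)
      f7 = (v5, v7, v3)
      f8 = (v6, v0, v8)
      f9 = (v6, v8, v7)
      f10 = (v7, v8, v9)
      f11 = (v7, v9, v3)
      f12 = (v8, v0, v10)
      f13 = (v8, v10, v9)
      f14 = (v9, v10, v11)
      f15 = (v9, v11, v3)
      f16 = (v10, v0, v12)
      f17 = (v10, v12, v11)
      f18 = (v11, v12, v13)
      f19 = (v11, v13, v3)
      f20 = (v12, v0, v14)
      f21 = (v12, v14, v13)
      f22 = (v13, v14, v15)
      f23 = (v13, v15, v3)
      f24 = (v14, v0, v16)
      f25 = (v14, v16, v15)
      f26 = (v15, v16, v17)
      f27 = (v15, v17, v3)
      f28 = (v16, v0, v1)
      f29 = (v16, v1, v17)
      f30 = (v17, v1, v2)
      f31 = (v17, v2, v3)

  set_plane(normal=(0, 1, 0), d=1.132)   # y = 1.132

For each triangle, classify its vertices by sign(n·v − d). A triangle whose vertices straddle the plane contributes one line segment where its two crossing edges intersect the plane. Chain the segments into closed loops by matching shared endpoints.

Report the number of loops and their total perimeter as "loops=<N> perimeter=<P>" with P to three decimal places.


Straddling triangles (12 of 32):
  (v1,v0,v4) [--+] → (1.132, 1.132, -0.97572)–(1.17655, 1.132, -0.95)  len=0.0514
  (v1,v4,v2) [-+-] → (1.17655, 1.132, -0.95)–(1.17655, 1.132, -0.89856)  len=0.0514
  (v2,v4,v5) [-++] → (1.17655, 1.132, -0.89856)–(1.17655, 1.132, 0.95)  len=1.8486
  (v2,v5,v3) [-+-] → (1.17655, 1.132, 0.95)–(1.132, 1.132, 0.97572)  len=0.0514
  (v4,v0,v6) [+-+] → (1.132, 1.132, -0.97572)–(0, 1.132, -1.24642)  len=1.1639
  (v5,v7,v3) [++-] → (0, 1.132, 1.24642)–(1.132, 1.132, 0.97572)  len=1.1639
  (v6,v0,v8) [+-+] → (0, 1.132, -1.24642)–(-1.132, 1.132, -0.97572)  len=1.1639
  (v7,v9,v3) [++-] → (-1.132, 1.132, 0.97572)–(0, 1.132, 1.24642)  len=1.1639
  (v8,v0,v10) [+--] → (-1.132, 1.132, -0.97572)–(-1.17655, 1.132, -0.95)  len=0.0514
  (v8,v10,v9) [+-+] → (-1.17655, 1.132, -0.95)–(-1.17655, 1.132, 0.89856)  len=1.8486
  (v9,v10,v11) [+--] → (-1.17655, 1.132, 0.89856)–(-1.17655, 1.132, 0.95)  len=0.0514
  (v9,v11,v3) [+--] → (-1.17655, 1.132, 0.95)–(-1.132, 1.132, 0.97572)  len=0.0514

Chained into 1 loop(s):
  loop 1: 12 segments, perimeter = 8.6614
Total perimeter = 8.661

loops=1 perimeter=8.661


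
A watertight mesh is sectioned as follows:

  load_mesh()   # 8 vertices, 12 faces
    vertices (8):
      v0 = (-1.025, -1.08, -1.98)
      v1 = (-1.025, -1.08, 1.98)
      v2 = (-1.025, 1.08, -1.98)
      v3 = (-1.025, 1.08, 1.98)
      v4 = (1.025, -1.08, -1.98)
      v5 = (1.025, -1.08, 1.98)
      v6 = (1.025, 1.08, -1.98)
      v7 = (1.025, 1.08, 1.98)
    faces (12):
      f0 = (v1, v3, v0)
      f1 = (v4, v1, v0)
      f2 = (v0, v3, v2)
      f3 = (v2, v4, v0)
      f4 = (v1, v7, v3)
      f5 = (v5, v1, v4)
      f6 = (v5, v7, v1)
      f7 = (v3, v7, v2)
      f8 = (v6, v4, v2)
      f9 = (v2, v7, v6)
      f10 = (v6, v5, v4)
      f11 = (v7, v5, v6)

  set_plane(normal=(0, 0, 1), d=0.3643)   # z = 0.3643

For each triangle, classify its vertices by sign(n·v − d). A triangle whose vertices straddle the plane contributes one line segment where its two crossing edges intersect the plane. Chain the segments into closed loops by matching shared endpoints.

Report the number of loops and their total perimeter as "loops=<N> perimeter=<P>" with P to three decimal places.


Straddling triangles (8 of 12):
  (v1,v3,v0) [++-] → (-1.025, 0.198709, 0.3643)–(-1.025, -1.08, 0.3643)  len=1.2787
  (v4,v1,v0) [-+-] → (-0.18859, -1.08, 0.3643)–(-1.025, -1.08, 0.3643)  len=0.8364
  (v0,v3,v2) [-+-] → (-1.025, 0.198709, 0.3643)–(-1.025, 1.08, 0.3643)  len=0.8813
  (v5,v1,v4) [++-] → (-0.18859, -1.08, 0.3643)–(1.025, -1.08, 0.3643)  len=1.2136
  (v3,v7,v2) [++-] → (0.18859, 1.08, 0.3643)–(-1.025, 1.08, 0.3643)  len=1.2136
  (v2,v7,v6) [-+-] → (0.18859, 1.08, 0.3643)–(1.025, 1.08, 0.3643)  len=0.8364
  (v6,v5,v4) [-+-] → (1.025, -0.198709, 0.3643)–(1.025, -1.08, 0.3643)  len=0.8813
  (v7,v5,v6) [++-] → (1.025, -0.198709, 0.3643)–(1.025, 1.08, 0.3643)  len=1.2787

Chained into 1 loop(s):
  loop 1: 8 segments, perimeter = 8.4200
Total perimeter = 8.420

loops=1 perimeter=8.420
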